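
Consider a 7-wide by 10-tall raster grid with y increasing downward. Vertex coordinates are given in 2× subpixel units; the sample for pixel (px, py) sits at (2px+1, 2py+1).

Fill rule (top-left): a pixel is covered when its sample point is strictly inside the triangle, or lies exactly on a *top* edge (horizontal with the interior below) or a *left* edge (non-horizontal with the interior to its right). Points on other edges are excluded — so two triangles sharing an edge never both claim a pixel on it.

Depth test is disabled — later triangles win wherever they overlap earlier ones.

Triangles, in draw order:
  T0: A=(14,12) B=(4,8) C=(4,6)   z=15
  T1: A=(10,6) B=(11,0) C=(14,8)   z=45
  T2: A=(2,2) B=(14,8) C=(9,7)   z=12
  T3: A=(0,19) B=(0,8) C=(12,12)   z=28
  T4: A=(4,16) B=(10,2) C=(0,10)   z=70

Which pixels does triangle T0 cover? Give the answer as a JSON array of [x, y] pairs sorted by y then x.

T0:
  2·area = 20
  edge (14, 12)→(4, 8): d=(-10,-4) top-left  bias=+0
  edge (4, 8)→(4, 6): d=(0,-2) top-left  bias=+0
  edge (4, 6)→(14, 12): d=(10,6) right/bottom  bias=-1
    (2,3)@(5, 7): e=[14,2,4] → █
    (3,3)@(7, 7): e=[22,6,-8] → ·
    (2,4)@(5, 9): e=[-6,2,24] → ·
    (3,4)@(7, 9): e=[2,6,12] → █
    (4,4)@(9, 9): e=[10,10,0] → ·  [on edge]
    (3,5)@(7, 11): e=[-18,6,32] → ·
  covered (2 px):
    · · · · · · ·
    · · · · · · ·
    · · · · · · ·
    · · █ · · · ·
    · · · █ · · ·
    · · · · · · ·
    · · · · · · ·
    · · · · · · ·
    · · · · · · ·
    · · · · · · ·
T1:
  2·area = 26
  edge (10, 6)→(11, 0): d=(1,-6) top-left  bias=+0
  edge (11, 0)→(14, 8): d=(3,8) right/bottom  bias=-1
  edge (14, 8)→(10, 6): d=(-4,-2) top-left  bias=+0
    (5,0)@(11, 1): e=[1,3,22] → █
    (6,0)@(13, 1): e=[13,-13,26] → ·
    (5,1)@(11, 3): e=[3,9,14] → █
    (6,1)@(13, 3): e=[15,-7,18] → ·
    (5,2)@(11, 5): e=[5,15,6] → █
    (6,2)@(13, 5): e=[17,-1,10] → ·
    (5,3)@(11, 7): e=[7,21,-2] → ·
    (6,3)@(13, 7): e=[19,5,2] → █
    (6,4)@(13, 9): e=[21,11,-6] → ·
  covered (4 px):
    · · · · · █ ·
    · · · · · █ ·
    · · · · · █ ·
    · · · · · · █
    · · · · · · ·
    · · · · · · ·
    · · · · · · ·
    · · · · · · ·
    · · · · · · ·
    · · · · · · ·
T2:
  2·area = 18
  edge (2, 2)→(14, 8): d=(12,6) right/bottom  bias=-1
  edge (14, 8)→(9, 7): d=(-5,-1) top-left  bias=+0
  edge (9, 7)→(2, 2): d=(-7,-5) top-left  bias=+0
    (3,2)@(7, 5): e=[6,8,4] → █
    (4,2)@(9, 5): e=[-6,10,14] → ·
    (3,3)@(7, 7): e=[30,-2,-10] → ·
    (4,3)@(9, 7): e=[18,0,0] → █  [on edge]
    (5,3)@(11, 7): e=[6,2,10] → █
    (6,3)@(13, 7): e=[-6,4,20] → ·
    (4,4)@(9, 9): e=[42,-10,-14] → ·
    (5,4)@(11, 9): e=[30,-8,-4] → ·
  covered (3 px):
    · · · · · · ·
    · · · · · · ·
    · · · █ · · ·
    · · · · █ █ ·
    · · · · · · ·
    · · · · · · ·
    · · · · · · ·
    · · · · · · ·
    · · · · · · ·
    · · · · · · ·
T3:
  2·area = 132
  edge (0, 19)→(0, 8): d=(0,-11) top-left  bias=+0
  edge (0, 8)→(12, 12): d=(12,4) right/bottom  bias=-1
  edge (12, 12)→(0, 19): d=(-12,7) right/bottom  bias=-1
    (0,4)@(1, 9): e=[11,8,113] → █
    (1,4)@(3, 9): e=[33,0,99] → ·  [on edge]
    (0,5)@(1, 11): e=[11,32,89] → █
    (1,5)@(3, 11): e=[33,24,75] → █
    (2,5)@(5, 11): e=[55,16,61] → █
    (3,5)@(7, 11): e=[77,8,47] → █
    (4,5)@(9, 11): e=[99,0,33] → ·  [on edge]
    (0,6)@(1, 13): e=[11,56,65] → █
    (4,6)@(9, 13): e=[99,24,9] → █
    (5,6)@(11, 13): e=[121,16,-5] → ·
    (0,7)@(1, 15): e=[11,80,41] → █
    (3,7)@(7, 15): e=[77,56,-1] → ·
  covered (15 px):
    · · · · · · ·
    · · · · · · ·
    · · · · · · ·
    · · · · · · ·
    █ · · · · · ·
    █ █ █ █ · · ·
    █ █ █ █ █ · ·
    █ █ █ · · · ·
    █ █ · · · · ·
    · · · · · · ·
T4:
  2·area = 92  (B↔C swapped to make it positive)
  edge (4, 16)→(0, 10): d=(-4,-6) top-left  bias=+0
  edge (0, 10)→(10, 2): d=(10,-8) top-left  bias=+0
  edge (10, 2)→(4, 16): d=(-6,14) right/bottom  bias=-1
    (4,1)@(9, 3): e=[82,2,8] → █
    (5,1)@(11, 3): e=[94,18,-20] → ·
    (3,2)@(7, 5): e=[62,6,24] → █
    (4,2)@(9, 5): e=[74,22,-4] → ·
    (2,3)@(5, 7): e=[42,10,40] → █
    (4,3)@(9, 7): e=[66,42,-16] → ·
    (1,4)@(3, 9): e=[22,14,56] → █
    (3,4)@(7, 9): e=[46,46,0] → ·  [on edge]
    (0,5)@(1, 11): e=[2,18,72] → █
    (3,5)@(7, 11): e=[38,66,-12] → ·
    (0,6)@(1, 13): e=[-6,38,60] → ·
    (1,6)@(3, 13): e=[6,54,32] → █
  covered (11 px):
    · · · · · · ·
    · · · · █ · ·
    · · · █ · · ·
    · · █ █ · · ·
    · █ █ · · · ·
    █ █ █ · · · ·
    · █ █ · · · ·
    · · · · · · ·
    · · · · · · ·
    · · · · · · ·

Answer: [[2,3],[3,4]]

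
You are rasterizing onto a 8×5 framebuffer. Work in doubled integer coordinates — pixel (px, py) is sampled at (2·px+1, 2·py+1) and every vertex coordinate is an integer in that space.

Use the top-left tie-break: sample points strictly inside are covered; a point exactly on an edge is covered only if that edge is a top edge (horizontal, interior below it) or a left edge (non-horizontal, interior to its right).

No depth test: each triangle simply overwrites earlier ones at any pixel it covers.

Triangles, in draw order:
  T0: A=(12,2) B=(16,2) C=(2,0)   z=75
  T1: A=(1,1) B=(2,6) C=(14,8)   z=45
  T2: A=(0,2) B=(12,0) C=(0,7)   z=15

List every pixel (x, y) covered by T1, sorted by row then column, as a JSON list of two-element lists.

T0:
  2·area = 8  (B↔C swapped to make it positive)
  edge (12, 2)→(2, 0): d=(-10,-2) top-left  bias=+0
  edge (2, 0)→(16, 2): d=(14,2) right/bottom  bias=-1
  edge (16, 2)→(12, 2): d=(-4,0) right/bottom  bias=-1
    (3,0)@(7, 1): e=[0,4,4] → █  [on edge]
    (4,0)@(9, 1): e=[4,0,4] → ·  [on edge]
    (3,1)@(7, 3): e=[-20,32,-4] → ·
  covered (1 px):
    · · · █ · · · ·
    · · · · · · · ·
    · · · · · · · ·
    · · · · · · · ·
    · · · · · · · ·
T1:
  2·area = 58  (B↔C swapped to make it positive)
  edge (1, 1)→(14, 8): d=(13,7) right/bottom  bias=-1
  edge (14, 8)→(2, 6): d=(-12,-2) top-left  bias=+0
  edge (2, 6)→(1, 1): d=(-1,-5) top-left  bias=+0
    (0,0)@(1, 1): e=[0,58,0] → ·  [on edge]
    (1,1)@(3, 3): e=[12,38,8] → █
    (2,1)@(5, 3): e=[-2,42,18] → ·
    (1,2)@(3, 5): e=[38,14,6] → █
    (2,2)@(5, 5): e=[24,18,16] → █
    (3,2)@(7, 5): e=[10,22,26] → █
    (4,2)@(9, 5): e=[-4,26,36] → ·
    (1,3)@(3, 7): e=[64,-10,4] → ·
    (2,3)@(5, 7): e=[50,-6,14] → ·
    (3,3)@(7, 7): e=[36,-2,24] → ·
    (4,3)@(9, 7): e=[22,2,34] → █
    (5,3)@(11, 7): e=[8,6,44] → █
  covered (6 px):
    · · · · · · · ·
    · █ · · · · · ·
    · █ █ █ · · · ·
    · · · · █ █ · ·
    · · · · · · · ·
T2:
  2·area = 60
  edge (0, 2)→(12, 0): d=(12,-2) top-left  bias=+0
  edge (12, 0)→(0, 7): d=(-12,7) right/bottom  bias=-1
  edge (0, 7)→(0, 2): d=(0,-5) top-left  bias=+0
    (3,0)@(7, 1): e=[2,23,35] → █
    (4,0)@(9, 1): e=[6,9,45] → █
    (5,0)@(11, 1): e=[10,-5,55] → ·
    (0,1)@(1, 3): e=[14,41,5] → █
    (1,1)@(3, 3): e=[18,27,15] → █
    (2,1)@(5, 3): e=[22,13,25] → █
    (3,1)@(7, 3): e=[26,-1,35] → ·
    (4,1)@(9, 3): e=[30,-15,45] → ·
    (0,2)@(1, 5): e=[38,17,5] → █
    (2,2)@(5, 5): e=[46,-11,25] → ·
    (0,3)@(1, 7): e=[62,-7,5] → ·
    (1,3)@(3, 7): e=[66,-21,15] → ·
  covered (7 px):
    · · · █ █ · · ·
    █ █ █ · · · · ·
    █ █ · · · · · ·
    · · · · · · · ·
    · · · · · · · ·

Answer: [[1,1],[1,2],[2,2],[3,2],[4,3],[5,3]]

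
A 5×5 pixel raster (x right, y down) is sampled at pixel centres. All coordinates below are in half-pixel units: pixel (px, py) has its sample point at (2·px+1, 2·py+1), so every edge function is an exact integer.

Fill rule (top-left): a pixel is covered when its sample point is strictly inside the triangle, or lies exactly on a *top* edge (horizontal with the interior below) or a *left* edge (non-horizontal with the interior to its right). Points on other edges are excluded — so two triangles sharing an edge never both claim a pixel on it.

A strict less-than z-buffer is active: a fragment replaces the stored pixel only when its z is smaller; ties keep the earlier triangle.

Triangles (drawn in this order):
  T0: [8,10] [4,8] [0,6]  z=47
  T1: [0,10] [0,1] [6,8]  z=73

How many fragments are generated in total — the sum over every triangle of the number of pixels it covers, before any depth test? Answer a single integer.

T0:
  degenerate (2·area = 0) — covers nothing
T1:
  2·area = 54
  edge (0, 10)→(0, 1): d=(0,-9) top-left  bias=+0
  edge (0, 1)→(6, 8): d=(6,7) right/bottom  bias=-1
  edge (6, 8)→(0, 10): d=(-6,2) right/bottom  bias=-1
    (0,1)@(1, 3): e=[9,5,40] → █
    (1,1)@(3, 3): e=[27,-9,36] → ·
    (0,2)@(1, 5): e=[9,17,28] → █
    (1,2)@(3, 5): e=[27,3,24] → █
    (2,2)@(5, 5): e=[45,-11,20] → ·
    (0,3)@(1, 7): e=[9,29,16] → █
    (2,3)@(5, 7): e=[45,1,8] → █
    (3,3)@(7, 7): e=[63,-13,4] → ·
    (4,3)@(9, 7): e=[81,-27,0] → ·  [on edge]
    (0,4)@(1, 9): e=[9,41,4] → █
    (1,4)@(3, 9): e=[27,27,0] → ·  [on edge]
    (2,4)@(5, 9): e=[45,13,-4] → ·
  covered (7 px):
    · · · · ·
    █ · · · ·
    █ █ · · ·
    █ █ █ · ·
    █ · · · ·

Answer: 7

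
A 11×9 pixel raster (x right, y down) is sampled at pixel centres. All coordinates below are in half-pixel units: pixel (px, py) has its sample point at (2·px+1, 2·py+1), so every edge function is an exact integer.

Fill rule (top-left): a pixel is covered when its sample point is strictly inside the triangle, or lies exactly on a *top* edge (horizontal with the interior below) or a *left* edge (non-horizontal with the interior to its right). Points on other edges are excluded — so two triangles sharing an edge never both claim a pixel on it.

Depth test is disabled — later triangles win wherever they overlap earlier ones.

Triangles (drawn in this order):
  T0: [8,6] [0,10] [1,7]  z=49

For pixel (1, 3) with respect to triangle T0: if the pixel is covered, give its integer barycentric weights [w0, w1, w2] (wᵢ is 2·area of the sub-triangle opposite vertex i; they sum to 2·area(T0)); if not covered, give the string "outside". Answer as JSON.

T0:
  2·area = 20
  edge (8, 6)→(0, 10): d=(-8,4) right/bottom  bias=-1
  edge (0, 10)→(1, 7): d=(1,-3) top-left  bias=+0
  edge (1, 7)→(8, 6): d=(7,-1) top-left  bias=+0
    (1,0)@(3, 1): e=[60,0,-40] → .  [on edge]
    (7,2)@(15, 5): e=[-20,40,0] → .  [on edge]
    (0,3)@(1, 7): e=[20,0,0] → X  [on edge]
    (1,3)@(3, 7): e=[12,6,2] → X
    (2,3)@(5, 7): e=[4,12,4] → X
    (3,3)@(7, 7): e=[-4,18,6] → .
    (0,4)@(1, 9): e=[4,2,14] → X
    (1,4)@(3, 9): e=[-4,8,16] → .
    (2,4)@(5, 9): e=[-12,14,18] → .
    (0,5)@(1, 11): e=[-12,4,28] → .
  covered (4 px):
    . . . . . . . . . . .
    . . . . . . . . . . .
    . . . . . . . . . . .
    X X X . . . . . . . .
    X . . . . . . . . . .
    . . . . . . . . . . .
    . . . . . . . . . . .
    . . . . . . . . . . .
    . . . . . . . . . . .

Final: [6,2,12]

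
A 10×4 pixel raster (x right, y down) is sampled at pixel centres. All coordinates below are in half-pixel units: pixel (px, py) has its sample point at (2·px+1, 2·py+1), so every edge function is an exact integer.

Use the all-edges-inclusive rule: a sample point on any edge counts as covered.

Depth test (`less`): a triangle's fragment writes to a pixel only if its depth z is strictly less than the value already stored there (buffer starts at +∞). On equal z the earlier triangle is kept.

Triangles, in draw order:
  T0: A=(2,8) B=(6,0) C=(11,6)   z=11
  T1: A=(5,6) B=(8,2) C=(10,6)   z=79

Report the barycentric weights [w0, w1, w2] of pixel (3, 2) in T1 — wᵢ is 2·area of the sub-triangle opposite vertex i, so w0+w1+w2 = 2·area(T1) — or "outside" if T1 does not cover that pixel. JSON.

T0:
  2·area = 64
  edge (2, 8)→(6, 0): d=(4,-8) inclusive
  edge (6, 0)→(11, 6): d=(5,6) inclusive
  edge (11, 6)→(2, 8): d=(-9,2) inclusive
    (2,1)@(5, 3): e=[4,21,39] → █
    (3,1)@(7, 3): e=[20,9,35] → █
    (4,1)@(9, 3): e=[36,-3,31] → ·
    (2,2)@(5, 5): e=[12,31,21] → █
    (4,2)@(9, 5): e=[44,7,13] → █
    (5,2)@(11, 5): e=[60,-5,9] → ·
    (1,3)@(3, 7): e=[4,53,7] → █
    (3,3)@(7, 7): e=[36,29,-1] → ·
    (4,3)@(9, 7): e=[52,17,-5] → ·
  covered (7 px):
    · · · · · · · · · ·
    · · █ █ · · · · · ·
    · · █ █ █ · · · · ·
    · █ █ · · · · · · ·
T1:
  2·area = 20
  edge (5, 6)→(8, 2): d=(3,-4) inclusive
  edge (8, 2)→(10, 6): d=(2,4) inclusive
  edge (10, 6)→(5, 6): d=(-5,0) inclusive
    (3,2)@(7, 5): e=[5,10,5] → █
    (4,2)@(9, 5): e=[13,2,5] → █
    (5,2)@(11, 5): e=[21,-6,5] → ·
    (3,3)@(7, 7): e=[11,14,-5] → ·
    (4,3)@(9, 7): e=[19,6,-5] → ·
  covered (2 px):
    · · · · · · · · · ·
    · · · · · · · · · ·
    · · · █ █ · · · · ·
    · · · · · · · · · ·

Answer: [10,5,5]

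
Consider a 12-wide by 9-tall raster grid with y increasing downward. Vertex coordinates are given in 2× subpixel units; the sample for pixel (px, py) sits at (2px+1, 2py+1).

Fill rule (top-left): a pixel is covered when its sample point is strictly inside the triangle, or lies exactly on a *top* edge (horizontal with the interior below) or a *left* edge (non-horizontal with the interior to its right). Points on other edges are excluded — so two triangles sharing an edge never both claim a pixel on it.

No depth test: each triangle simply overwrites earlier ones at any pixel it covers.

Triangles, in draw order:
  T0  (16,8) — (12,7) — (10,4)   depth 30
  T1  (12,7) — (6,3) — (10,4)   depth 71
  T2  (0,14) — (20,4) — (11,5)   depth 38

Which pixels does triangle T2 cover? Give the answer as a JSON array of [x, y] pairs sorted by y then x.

T0:
  2·area = 10
  edge (16, 8)→(12, 7): d=(-4,-1) top-left  bias=+0
  edge (12, 7)→(10, 4): d=(-2,-3) top-left  bias=+0
  edge (10, 4)→(16, 8): d=(6,4) right/bottom  bias=-1
    (5,2)@(11, 5): e=[7,1,2] → █
    (6,2)@(13, 5): e=[9,7,-6] → ·
    (5,3)@(11, 7): e=[-1,-3,14] → ·
    (6,3)@(13, 7): e=[1,3,6] → █
    (7,3)@(15, 7): e=[3,9,-2] → ·
    (6,4)@(13, 9): e=[-7,-1,18] → ·
  covered (2 px):
    · · · · · · · · · · · ·
    · · · · · · · · · · · ·
    · · · · · █ · · · · · ·
    · · · · · · █ · · · · ·
    · · · · · · · · · · · ·
    · · · · · · · · · · · ·
    · · · · · · · · · · · ·
    · · · · · · · · · · · ·
    · · · · · · · · · · · ·
T1:
  2·area = 10
  edge (12, 7)→(6, 3): d=(-6,-4) top-left  bias=+0
  edge (6, 3)→(10, 4): d=(4,1) right/bottom  bias=-1
  edge (10, 4)→(12, 7): d=(2,3) right/bottom  bias=-1
    (1,0)@(3, 1): e=[0,-5,15] → ·  [on edge]
    (4,2)@(9, 5): e=[0,5,5] → █  [on edge]
    (5,2)@(11, 5): e=[8,3,-1] → ·
    (4,3)@(9, 7): e=[-12,13,9] → ·
    (7,4)@(15, 9): e=[0,15,-5] → ·  [on edge]
    (10,6)@(21, 13): e=[0,25,-15] → ·  [on edge]
  covered (1 px):
    · · · · · · · · · · · ·
    · · · · · · · · · · · ·
    · · · · █ · · · · · · ·
    · · · · · · · · · · · ·
    · · · · · · · · · · · ·
    · · · · · · · · · · · ·
    · · · · · · · · · · · ·
    · · · · · · · · · · · ·
    · · · · · · · · · · · ·
T2:
  2·area = 70  (B↔C swapped to make it positive)
  edge (0, 14)→(11, 5): d=(11,-9) top-left  bias=+0
  edge (11, 5)→(20, 4): d=(9,-1) top-left  bias=+0
  edge (20, 4)→(0, 14): d=(-20,10) right/bottom  bias=-1
    (5,2)@(11, 5): e=[0,0,70] → █  [on edge]
    (6,2)@(13, 5): e=[18,2,50] → █
    (7,2)@(15, 5): e=[36,4,30] → █
    (8,2)@(17, 5): e=[54,6,10] → █
    (9,2)@(19, 5): e=[72,8,-10] → ·
    (4,3)@(9, 7): e=[4,16,50] → █
    (7,3)@(15, 7): e=[58,22,-10] → ·
    (8,3)@(17, 7): e=[76,24,-30] → ·
    (3,4)@(7, 9): e=[8,32,30] → █
    (5,4)@(11, 9): e=[44,36,-10] → ·
    (6,4)@(13, 9): e=[62,38,-30] → ·
    (2,5)@(5, 11): e=[12,48,10] → █
  covered (10 px):
    · · · · · · · · · · · ·
    · · · · · · · · · · · ·
    · · · · · █ █ █ █ · · ·
    · · · · █ █ █ · · · · ·
    · · · █ █ · · · · · · ·
    · · █ · · · · · · · · ·
    · · · · · · · · · · · ·
    · · · · · · · · · · · ·
    · · · · · · · · · · · ·

Answer: [[5,2],[6,2],[7,2],[8,2],[4,3],[5,3],[6,3],[3,4],[4,4],[2,5]]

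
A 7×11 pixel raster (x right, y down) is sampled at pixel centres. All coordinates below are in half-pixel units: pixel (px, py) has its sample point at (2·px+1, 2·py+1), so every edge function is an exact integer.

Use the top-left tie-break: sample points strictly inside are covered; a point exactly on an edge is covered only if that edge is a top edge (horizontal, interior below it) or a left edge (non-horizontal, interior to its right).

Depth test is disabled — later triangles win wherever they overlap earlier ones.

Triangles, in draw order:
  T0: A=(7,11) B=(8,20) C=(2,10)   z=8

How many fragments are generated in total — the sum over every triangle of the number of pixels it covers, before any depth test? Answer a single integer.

T0:
  2·area = 44
  edge (7, 11)→(8, 20): d=(1,9) right/bottom  bias=-1
  edge (8, 20)→(2, 10): d=(-6,-10) top-left  bias=+0
  edge (2, 10)→(7, 11): d=(5,1) right/bottom  bias=-1
    (1,5)@(3, 11): e=[36,4,4] → █
    (2,5)@(5, 11): e=[18,24,2] → █
    (3,5)@(7, 11): e=[0,44,0] → ·  [on edge]
    (1,6)@(3, 13): e=[38,-8,14] → ·
    (2,6)@(5, 13): e=[20,12,12] → █
    (3,6)@(7, 13): e=[2,32,10] → █
    (4,6)@(9, 13): e=[-16,52,8] → ·
    (2,7)@(5, 15): e=[22,0,22] → █  [on edge]
    (4,7)@(9, 15): e=[-14,40,18] → ·
    (2,8)@(5, 17): e=[24,-12,32] → ·
    (3,8)@(7, 17): e=[6,8,30] → █
    (4,8)@(9, 17): e=[-12,28,28] → ·
  covered (7 px):
    · · · · · · ·
    · · · · · · ·
    · · · · · · ·
    · · · · · · ·
    · · · · · · ·
    · █ █ · · · ·
    · · █ █ · · ·
    · · █ █ · · ·
    · · · █ · · ·
    · · · · · · ·
    · · · · · · ·

Result: 7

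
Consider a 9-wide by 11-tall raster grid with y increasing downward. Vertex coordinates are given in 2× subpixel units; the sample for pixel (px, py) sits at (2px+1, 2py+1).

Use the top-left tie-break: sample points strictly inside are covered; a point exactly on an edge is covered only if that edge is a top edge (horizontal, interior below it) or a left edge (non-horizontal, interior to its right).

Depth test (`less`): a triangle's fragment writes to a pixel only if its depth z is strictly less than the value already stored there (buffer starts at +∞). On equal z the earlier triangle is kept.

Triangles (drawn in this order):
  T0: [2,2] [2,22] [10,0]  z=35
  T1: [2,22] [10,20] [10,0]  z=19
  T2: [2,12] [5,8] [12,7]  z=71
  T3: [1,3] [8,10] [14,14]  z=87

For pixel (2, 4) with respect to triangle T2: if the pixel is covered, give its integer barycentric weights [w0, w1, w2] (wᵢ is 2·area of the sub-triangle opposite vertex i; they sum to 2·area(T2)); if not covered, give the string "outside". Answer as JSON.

T0:
  2·area = 160  (B↔C swapped to make it positive)
  edge (2, 2)→(10, 0): d=(8,-2) top-left  bias=+0
  edge (10, 0)→(2, 22): d=(-8,22) right/bottom  bias=-1
  edge (2, 22)→(2, 2): d=(0,-20) top-left  bias=+0
    (3,0)@(7, 1): e=[2,58,100] → X
    (4,0)@(9, 1): e=[6,14,140] → X
    (5,0)@(11, 1): e=[10,-30,180] → .
    (1,1)@(3, 3): e=[10,130,20] → X
    (2,1)@(5, 3): e=[14,86,60] → X
    (4,1)@(9, 3): e=[22,-2,140] → .
    (1,2)@(3, 5): e=[26,114,20] → X
    (4,2)@(9, 5): e=[38,-18,140] → .
    (1,3)@(3, 7): e=[42,98,20] → X
    (4,3)@(9, 7): e=[54,-34,140] → .
    (1,4)@(3, 9): e=[58,82,20] → X
    (3,4)@(7, 9): e=[66,-6,100] → .
  covered (20 px):
    . . . X X . . . .
    . X X X . . . . .
    . X X X . . . . .
    . X X X . . . . .
    . X X . . . . . .
    . X X . . . . . .
    . X X . . . . . .
    . X . . . . . . .
    . X . . . . . . .
    . X . . . . . . .
    . . . . . . . . .
T1:
  2·area = 160  (B↔C swapped to make it positive)
  edge (2, 22)→(10, 0): d=(8,-22) top-left  bias=+0
  edge (10, 0)→(10, 20): d=(0,20) right/bottom  bias=-1
  edge (10, 20)→(2, 22): d=(-8,2) right/bottom  bias=-1
    (4,1)@(9, 3): e=[2,20,138] → X
    (5,1)@(11, 3): e=[46,-20,134] → .
    (4,2)@(9, 5): e=[18,20,122] → X
    (5,2)@(11, 5): e=[62,-20,118] → .
    (4,3)@(9, 7): e=[34,20,106] → X
    (5,3)@(11, 7): e=[78,-20,102] → .
    (3,4)@(7, 9): e=[6,60,94] → X
    (5,4)@(11, 9): e=[94,-20,86] → .
    (3,5)@(7, 11): e=[22,60,78] → X
    (5,5)@(11, 11): e=[110,-20,70] → .
    (3,6)@(7, 13): e=[38,60,62] → X
    (5,6)@(11, 13): e=[126,-20,54] → .
  covered (20 px):
    . . . . . . . . .
    . . . . X . . . .
    . . . . X . . . .
    . . . . X . . . .
    . . . X X . . . .
    . . . X X . . . .
    . . . X X . . . .
    . . X X X . . . .
    . . X X X . . . .
    . . X X X . . . .
    . X X . . . . . .
T2:
  2·area = 25
  edge (2, 12)→(5, 8): d=(3,-4) top-left  bias=+0
  edge (5, 8)→(12, 7): d=(7,-1) top-left  bias=+0
  edge (12, 7)→(2, 12): d=(-10,5) right/bottom  bias=-1
    (2,4)@(5, 9): e=[3,7,15] → X
    (3,4)@(7, 9): e=[11,9,5] → X
    (4,4)@(9, 9): e=[19,11,-5] → .
    (1,5)@(3, 11): e=[1,19,5] → X
    (2,5)@(5, 11): e=[9,21,-5] → .
    (3,5)@(7, 11): e=[17,23,-15] → .
    (1,6)@(3, 13): e=[7,33,-15] → .
  covered (3 px):
    . . . . . . . . .
    . . . . . . . . .
    . . . . . . . . .
    . . . . . . . . .
    . . X X . . . . .
    . X . . . . . . .
    . . . . . . . . .
    . . . . . . . . .
    . . . . . . . . .
    . . . . . . . . .
    . . . . . . . . .
T3:
  2·area = 14  (B↔C swapped to make it positive)
  edge (1, 3)→(14, 14): d=(13,11) right/bottom  bias=-1
  edge (14, 14)→(8, 10): d=(-6,-4) top-left  bias=+0
  edge (8, 10)→(1, 3): d=(-7,-7) top-left  bias=+0
    (0,1)@(1, 3): e=[0,14,0] → .  [on edge]
    (1,2)@(3, 5): e=[4,10,0] → X  [on edge]
    (2,2)@(5, 5): e=[-18,18,14] → .
    (1,3)@(3, 7): e=[30,-2,-14] → .
    (2,3)@(5, 7): e=[8,6,0] → X  [on edge]
    (3,3)@(7, 7): e=[-14,14,14] → .
    (2,4)@(5, 9): e=[34,-6,-14] → .
    (3,4)@(7, 9): e=[12,2,0] → X  [on edge]
    (4,4)@(9, 9): e=[-10,10,14] → .
    (3,5)@(7, 11): e=[38,-10,-14] → .
    (4,5)@(9, 11): e=[16,-2,0] → .  [on edge]
    (5,6)@(11, 13): e=[20,-6,0] → .  [on edge]
    (6,7)@(13, 15): e=[24,-10,0] → .  [on edge]
    (7,8)@(15, 17): e=[28,-14,0] → .  [on edge]
    (8,9)@(17, 19): e=[32,-18,0] → .  [on edge]
  covered (3 px):
    . . . . . . . . .
    . . . . . . . . .
    . X . . . . . . .
    . . X . . . . . .
    . . . X . . . . .
    . . . . . . . . .
    . . . . . . . . .
    . . . . . . . . .
    . . . . . . . . .
    . . . . . . . . .
    . . . . . . . . .

Final: [7,15,3]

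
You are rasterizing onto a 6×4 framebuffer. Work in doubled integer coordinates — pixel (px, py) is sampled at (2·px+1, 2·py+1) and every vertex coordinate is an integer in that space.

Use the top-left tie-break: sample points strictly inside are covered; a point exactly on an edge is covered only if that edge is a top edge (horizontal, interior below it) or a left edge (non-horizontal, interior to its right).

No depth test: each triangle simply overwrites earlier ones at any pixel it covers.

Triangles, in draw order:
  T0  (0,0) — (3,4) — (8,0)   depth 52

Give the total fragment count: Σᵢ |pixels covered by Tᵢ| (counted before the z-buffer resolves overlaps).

T0:
  2·area = 32  (B↔C swapped to make it positive)
  edge (0, 0)→(8, 0): d=(8,0) top-left  bias=+0
  edge (8, 0)→(3, 4): d=(-5,4) right/bottom  bias=-1
  edge (3, 4)→(0, 0): d=(-3,-4) top-left  bias=+0
    (0,0)@(1, 1): e=[8,23,1] → #
    (1,0)@(3, 1): e=[8,15,9] → #
    (2,0)@(5, 1): e=[8,7,17] → #
    (3,0)@(7, 1): e=[8,-1,25] → ·
    (0,1)@(1, 3): e=[24,13,-5] → ·
    (1,1)@(3, 3): e=[24,5,3] → #
    (2,1)@(5, 3): e=[24,-3,11] → ·
    (1,2)@(3, 5): e=[40,-5,-3] → ·
  covered (4 px):
    # # # · · ·
    · # · · · ·
    · · · · · ·
    · · · · · ·

Answer: 4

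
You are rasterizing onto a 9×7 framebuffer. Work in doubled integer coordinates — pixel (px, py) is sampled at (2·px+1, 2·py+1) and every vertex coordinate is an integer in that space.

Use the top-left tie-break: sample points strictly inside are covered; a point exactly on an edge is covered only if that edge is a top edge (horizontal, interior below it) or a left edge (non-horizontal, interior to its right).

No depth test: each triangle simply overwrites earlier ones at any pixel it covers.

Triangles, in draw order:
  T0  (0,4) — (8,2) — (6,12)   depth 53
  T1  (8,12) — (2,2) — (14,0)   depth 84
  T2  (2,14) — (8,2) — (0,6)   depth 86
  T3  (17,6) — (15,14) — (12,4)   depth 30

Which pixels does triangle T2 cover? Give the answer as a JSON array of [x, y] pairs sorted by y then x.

T0:
  2·area = 76
  edge (0, 4)→(8, 2): d=(8,-2) top-left  bias=+0
  edge (8, 2)→(6, 12): d=(-2,10) right/bottom  bias=-1
  edge (6, 12)→(0, 4): d=(-6,-8) top-left  bias=+0
    (2,1)@(5, 3): e=[2,28,46] → #
    (3,1)@(7, 3): e=[6,8,62] → #
    (4,1)@(9, 3): e=[10,-12,78] → ·
    (0,2)@(1, 5): e=[10,64,2] → #
    (1,2)@(3, 5): e=[14,44,18] → #
    (4,2)@(9, 5): e=[26,-16,66] → ·
    (0,3)@(1, 7): e=[26,60,-10] → ·
    (1,3)@(3, 7): e=[30,40,6] → #
    (3,3)@(7, 7): e=[38,0,38] → ·  [on edge]
    (1,4)@(3, 9): e=[46,36,-6] → ·
    (2,4)@(5, 9): e=[50,16,10] → #
    (3,4)@(7, 9): e=[54,-4,26] → ·
  covered (9 px):
    · · · · · · · · ·
    · · # # · · · · ·
    # # # # · · · · ·
    · # # · · · · · ·
    · · # · · · · · ·
    · · · · · · · · ·
    · · · · · · · · ·
T1:
  2·area = 132
  edge (8, 12)→(2, 2): d=(-6,-10) top-left  bias=+0
  edge (2, 2)→(14, 0): d=(12,-2) top-left  bias=+0
  edge (14, 0)→(8, 12): d=(-6,12) right/bottom  bias=-1
    (4,0)@(9, 1): e=[76,2,54] → #
    (5,0)@(11, 1): e=[96,6,30] → #
    (6,0)@(13, 1): e=[116,10,6] → #
    (7,0)@(15, 1): e=[136,14,-18] → ·
    (1,1)@(3, 3): e=[4,14,114] → #
    (2,1)@(5, 3): e=[24,18,90] → #
    (3,1)@(7, 3): e=[44,22,66] → #
    (6,1)@(13, 3): e=[104,34,-6] → ·
    (1,2)@(3, 5): e=[-8,38,102] → ·
    (2,2)@(5, 5): e=[12,42,78] → #
    (6,2)@(13, 5): e=[92,58,-18] → ·
    (2,3)@(5, 7): e=[0,66,66] → #  [on edge]
  covered (17 px):
    · · · · # # # · ·
    · # # # # # · · ·
    · · # # # # · · ·
    · · # # # · · · ·
    · · · # # · · · ·
    · · · · · · · · ·
    · · · · · · · · ·
T2:
  2·area = 72  (B↔C swapped to make it positive)
  edge (2, 14)→(0, 6): d=(-2,-8) top-left  bias=+0
  edge (0, 6)→(8, 2): d=(8,-4) top-left  bias=+0
  edge (8, 2)→(2, 14): d=(-6,12) right/bottom  bias=-1
    (3,1)@(7, 3): e=[62,4,6] → #
    (4,1)@(9, 3): e=[78,12,-18] → ·
    (1,2)@(3, 5): e=[26,4,42] → #
    (2,2)@(5, 5): e=[42,12,18] → #
    (3,2)@(7, 5): e=[58,20,-6] → ·
    (0,3)@(1, 7): e=[6,12,54] → #
    (3,3)@(7, 7): e=[54,36,-18] → ·
    (0,4)@(1, 9): e=[2,28,42] → #
    (2,4)@(5, 9): e=[34,44,-6] → ·
    (0,5)@(1, 11): e=[-2,44,30] → ·
    (1,5)@(3, 11): e=[14,52,6] → #
    (2,5)@(5, 11): e=[30,60,-18] → ·
  covered (9 px):
    · · · · · · · · ·
    · · · # · · · · ·
    · # # · · · · · ·
    # # # · · · · · ·
    # # · · · · · · ·
    · # · · · · · · ·
    · · · · · · · · ·
T3:
  2·area = 44
  edge (17, 6)→(15, 14): d=(-2,8) right/bottom  bias=-1
  edge (15, 14)→(12, 4): d=(-3,-10) top-left  bias=+0
  edge (12, 4)→(17, 6): d=(5,2) right/bottom  bias=-1
    (6,2)@(13, 5): e=[34,7,3] → #
    (7,2)@(15, 5): e=[18,27,-1] → ·
    (6,3)@(13, 7): e=[30,1,13] → #
    (7,3)@(15, 7): e=[14,21,9] → #
    (8,3)@(17, 7): e=[-2,41,5] → ·
    (6,4)@(13, 9): e=[26,-5,23] → ·
    (7,4)@(15, 9): e=[10,15,19] → #
    (8,4)@(17, 9): e=[-6,35,15] → ·
    (7,5)@(15, 11): e=[6,9,29] → #
    (8,5)@(17, 11): e=[-10,29,25] → ·
    (7,6)@(15, 13): e=[2,3,39] → #
    (8,6)@(17, 13): e=[-14,23,35] → ·
  covered (6 px):
    · · · · · · · · ·
    · · · · · · · · ·
    · · · · · · # · ·
    · · · · · · # # ·
    · · · · · · · # ·
    · · · · · · · # ·
    · · · · · · · # ·

Result: [[3,1],[1,2],[2,2],[0,3],[1,3],[2,3],[0,4],[1,4],[1,5]]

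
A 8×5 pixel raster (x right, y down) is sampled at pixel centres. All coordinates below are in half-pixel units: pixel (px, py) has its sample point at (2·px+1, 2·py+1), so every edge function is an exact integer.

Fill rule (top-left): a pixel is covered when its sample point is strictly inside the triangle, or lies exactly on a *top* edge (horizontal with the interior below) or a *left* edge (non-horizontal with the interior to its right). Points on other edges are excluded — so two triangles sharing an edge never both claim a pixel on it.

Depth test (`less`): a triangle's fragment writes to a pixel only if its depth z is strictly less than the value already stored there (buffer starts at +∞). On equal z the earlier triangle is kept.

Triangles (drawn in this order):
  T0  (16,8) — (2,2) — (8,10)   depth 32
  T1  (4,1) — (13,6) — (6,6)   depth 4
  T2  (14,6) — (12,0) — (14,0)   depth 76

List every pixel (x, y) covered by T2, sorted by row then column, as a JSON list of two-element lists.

T0:
  2·area = 76  (B↔C swapped to make it positive)
  edge (16, 8)→(8, 10): d=(-8,2) right/bottom  bias=-1
  edge (8, 10)→(2, 2): d=(-6,-8) top-left  bias=+0
  edge (2, 2)→(16, 8): d=(14,6) right/bottom  bias=-1
    (1,1)@(3, 3): e=[66,2,8] → #
    (2,1)@(5, 3): e=[62,18,-4] → ·
    (1,2)@(3, 5): e=[50,-10,36] → ·
    (2,2)@(5, 5): e=[46,6,24] → #
    (3,2)@(7, 5): e=[42,22,12] → #
    (4,2)@(9, 5): e=[38,38,0] → ·  [on edge]
    (2,3)@(5, 7): e=[30,-6,52] → ·
    (3,3)@(7, 7): e=[26,10,40] → #
    (4,3)@(9, 7): e=[22,26,28] → #
    (5,3)@(11, 7): e=[18,42,16] → #
    (6,3)@(13, 7): e=[14,58,4] → #
    (7,3)@(15, 7): e=[10,74,-8] → ·
  covered (9 px):
    · · · · · · · ·
    · # · · · · · ·
    · · # # · · · ·
    · · · # # # # ·
    · · · · # # · ·
T1:
  2·area = 35
  edge (4, 1)→(13, 6): d=(9,5) right/bottom  bias=-1
  edge (13, 6)→(6, 6): d=(-7,0) right/bottom  bias=-1
  edge (6, 6)→(4, 1): d=(-2,-5) top-left  bias=+0
    (2,1)@(5, 3): e=[13,21,1] → #
    (3,1)@(7, 3): e=[3,21,11] → #
    (4,1)@(9, 3): e=[-7,21,21] → ·
    (2,2)@(5, 5): e=[31,7,-3] → ·
    (3,2)@(7, 5): e=[21,7,7] → #
    (4,2)@(9, 5): e=[11,7,17] → #
    (5,2)@(11, 5): e=[1,7,27] → #
    (6,2)@(13, 5): e=[-9,7,37] → ·
    (3,3)@(7, 7): e=[39,-7,3] → ·
    (4,3)@(9, 7): e=[29,-7,13] → ·
    (5,3)@(11, 7): e=[19,-7,23] → ·
  covered (5 px):
    · · · · · · · ·
    · · # # · · · ·
    · · · # # # · ·
    · · · · · · · ·
    · · · · · · · ·
T2:
  2·area = 12
  edge (14, 6)→(12, 0): d=(-2,-6) top-left  bias=+0
  edge (12, 0)→(14, 0): d=(2,0) top-left  bias=+0
  edge (14, 0)→(14, 6): d=(0,6) right/bottom  bias=-1
    (6,0)@(13, 1): e=[4,2,6] → #
    (7,0)@(15, 1): e=[16,2,-6] → ·
    (6,1)@(13, 3): e=[0,6,6] → #  [on edge]
    (7,1)@(15, 3): e=[12,6,-6] → ·
    (6,2)@(13, 5): e=[-4,10,6] → ·
    (7,4)@(15, 9): e=[0,18,-6] → ·  [on edge]
  covered (2 px):
    · · · · · · # ·
    · · · · · · # ·
    · · · · · · · ·
    · · · · · · · ·
    · · · · · · · ·

Answer: [[6,0],[6,1]]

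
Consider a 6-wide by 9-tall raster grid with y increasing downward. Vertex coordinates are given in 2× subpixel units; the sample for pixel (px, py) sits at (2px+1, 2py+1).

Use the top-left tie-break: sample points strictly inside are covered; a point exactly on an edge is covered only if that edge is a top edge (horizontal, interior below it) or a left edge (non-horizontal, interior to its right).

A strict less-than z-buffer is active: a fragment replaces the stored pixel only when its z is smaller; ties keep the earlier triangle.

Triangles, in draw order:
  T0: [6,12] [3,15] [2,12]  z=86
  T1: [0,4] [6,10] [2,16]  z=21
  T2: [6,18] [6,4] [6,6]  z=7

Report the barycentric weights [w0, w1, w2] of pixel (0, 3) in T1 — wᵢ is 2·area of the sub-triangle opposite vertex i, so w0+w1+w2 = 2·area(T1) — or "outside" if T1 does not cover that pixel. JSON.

T0:
  2·area = 12
  edge (6, 12)→(3, 15): d=(-3,3) right/bottom  bias=-1
  edge (3, 15)→(2, 12): d=(-1,-3) top-left  bias=+0
  edge (2, 12)→(6, 12): d=(4,0) top-left  bias=+0
    (5,3)@(11, 7): e=[0,32,-20] → ·  [on edge]
    (0,4)@(1, 9): e=[24,0,-12] → ·  [on edge]
    (4,4)@(9, 9): e=[0,24,-12] → ·  [on edge]
    (3,5)@(7, 11): e=[0,16,-4] → ·  [on edge]
    (1,6)@(3, 13): e=[6,2,4] → #
    (2,6)@(5, 13): e=[0,8,4] → ·  [on edge]
    (1,7)@(3, 15): e=[0,0,12] → ·  [on edge]
    (0,8)@(1, 17): e=[0,-8,20] → ·  [on edge]
  covered (1 px):
    · · · · · ·
    · · · · · ·
    · · · · · ·
    · · · · · ·
    · · · · · ·
    · · · · · ·
    · # · · · ·
    · · · · · ·
    · · · · · ·
T1:
  2·area = 60
  edge (0, 4)→(6, 10): d=(6,6) right/bottom  bias=-1
  edge (6, 10)→(2, 16): d=(-4,6) right/bottom  bias=-1
  edge (2, 16)→(0, 4): d=(-2,-12) top-left  bias=+0
    (0,2)@(1, 5): e=[0,50,10] → ·  [on edge]
    (0,3)@(1, 7): e=[12,42,6] → #
    (1,3)@(3, 7): e=[0,30,30] → ·  [on edge]
    (0,4)@(1, 9): e=[24,34,2] → #
    (1,4)@(3, 9): e=[12,22,26] → #
    (2,4)@(5, 9): e=[0,10,50] → ·  [on edge]
    (0,5)@(1, 11): e=[36,26,-2] → ·
    (1,5)@(3, 11): e=[24,14,22] → #
    (2,5)@(5, 11): e=[12,2,46] → #
    (3,5)@(7, 11): e=[0,-10,70] → ·  [on edge]
    (1,6)@(3, 13): e=[36,6,18] → #
    (2,6)@(5, 13): e=[24,-6,42] → ·
    (4,6)@(9, 13): e=[0,-30,90] → ·  [on edge]
    (5,7)@(11, 15): e=[0,-50,110] → ·  [on edge]
  covered (6 px):
    · · · · · ·
    · · · · · ·
    · · · · · ·
    # · · · · ·
    # # · · · ·
    · # # · · ·
    · # · · · ·
    · · · · · ·
    · · · · · ·
T2:
  degenerate (2·area = 0) — covers nothing

Answer: [42,6,12]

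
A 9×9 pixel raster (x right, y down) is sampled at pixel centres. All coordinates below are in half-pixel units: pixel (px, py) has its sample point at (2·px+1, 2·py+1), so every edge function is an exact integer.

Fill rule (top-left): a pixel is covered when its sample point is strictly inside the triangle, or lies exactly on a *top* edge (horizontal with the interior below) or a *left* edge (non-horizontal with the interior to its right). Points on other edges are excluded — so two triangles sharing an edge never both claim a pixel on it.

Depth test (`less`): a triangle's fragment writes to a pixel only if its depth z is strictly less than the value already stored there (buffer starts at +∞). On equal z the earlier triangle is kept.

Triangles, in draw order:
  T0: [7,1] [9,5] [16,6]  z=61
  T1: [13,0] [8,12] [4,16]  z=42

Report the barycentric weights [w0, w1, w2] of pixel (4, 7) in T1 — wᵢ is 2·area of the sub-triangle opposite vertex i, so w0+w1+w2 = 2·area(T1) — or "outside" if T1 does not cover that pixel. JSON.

T0:
  2·area = 26  (B↔C swapped to make it positive)
  edge (7, 1)→(16, 6): d=(9,5) right/bottom  bias=-1
  edge (16, 6)→(9, 5): d=(-7,-1) top-left  bias=+0
  edge (9, 5)→(7, 1): d=(-2,-4) top-left  bias=+0
    (3,0)@(7, 1): e=[0,26,0] → ·  [on edge]
    (4,1)@(9, 3): e=[8,14,4] → █
    (5,1)@(11, 3): e=[-2,16,12] → ·
    (4,2)@(9, 5): e=[26,0,0] → █  [on edge]
    (5,2)@(11, 5): e=[16,2,8] → █
    (6,2)@(13, 5): e=[6,4,16] → █
    (7,2)@(15, 5): e=[-4,6,24] → ·
    (4,3)@(9, 7): e=[44,-14,-4] → ·
    (5,3)@(11, 7): e=[34,-12,4] → ·
    (6,3)@(13, 7): e=[24,-10,12] → ·
    (5,4)@(11, 9): e=[52,-26,0] → ·  [on edge]
    (6,6)@(13, 13): e=[78,-52,0] → ·  [on edge]
    (7,8)@(15, 17): e=[104,-78,0] → ·  [on edge]
  covered (4 px):
    · · · · · · · · ·
    · · · · █ · · · ·
    · · · · █ █ █ · ·
    · · · · · · · · ·
    · · · · · · · · ·
    · · · · · · · · ·
    · · · · · · · · ·
    · · · · · · · · ·
    · · · · · · · · ·
T1:
  2·area = 28
  edge (13, 0)→(8, 12): d=(-5,12) right/bottom  bias=-1
  edge (8, 12)→(4, 16): d=(-4,4) right/bottom  bias=-1
  edge (4, 16)→(13, 0): d=(9,-16) top-left  bias=+0
    (8,1)@(17, 3): e=[-63,0,91] → ·  [on edge]
    (7,2)@(15, 5): e=[-49,0,77] → ·  [on edge]
    (6,3)@(13, 7): e=[-35,0,63] → ·  [on edge]
    (4,4)@(9, 9): e=[3,8,17] → █
    (5,4)@(11, 9): e=[-21,0,49] → ·  [on edge]
    (3,5)@(7, 11): e=[17,8,3] → █
    (4,5)@(9, 11): e=[-7,0,35] → ·  [on edge]
    (3,6)@(7, 13): e=[7,0,21] → ·  [on edge]
    (2,7)@(5, 15): e=[21,0,7] → ·  [on edge]
    (1,8)@(3, 17): e=[35,0,-7] → ·  [on edge]
  covered (2 px):
    · · · · · · · · ·
    · · · · · · · · ·
    · · · · · · · · ·
    · · · · · · · · ·
    · · · · █ · · · ·
    · · · █ · · · · ·
    · · · · · · · · ·
    · · · · · · · · ·
    · · · · · · · · ·

Result: "outside"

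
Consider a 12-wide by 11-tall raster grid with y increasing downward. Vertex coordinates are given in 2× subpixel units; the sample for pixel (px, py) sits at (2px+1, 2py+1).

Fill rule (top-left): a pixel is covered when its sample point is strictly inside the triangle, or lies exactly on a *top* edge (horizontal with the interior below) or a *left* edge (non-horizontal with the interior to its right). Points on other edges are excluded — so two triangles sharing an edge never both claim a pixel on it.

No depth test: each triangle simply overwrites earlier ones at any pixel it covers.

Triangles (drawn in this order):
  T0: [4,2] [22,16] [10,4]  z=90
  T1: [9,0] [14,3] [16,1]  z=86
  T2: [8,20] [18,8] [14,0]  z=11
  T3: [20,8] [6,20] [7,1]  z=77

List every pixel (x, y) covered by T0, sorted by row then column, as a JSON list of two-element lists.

T0:
  2·area = 48  (B↔C swapped to make it positive)
  edge (4, 2)→(10, 4): d=(6,2) right/bottom  bias=-1
  edge (10, 4)→(22, 16): d=(12,12) right/bottom  bias=-1
  edge (22, 16)→(4, 2): d=(-18,-14) top-left  bias=+0
    (0,0)@(1, 1): e=[0,72,-24] → ·  [on edge]
    (3,0)@(7, 1): e=[-12,0,60] → ·  [on edge]
    (3,1)@(7, 3): e=[0,24,24] → ·  [on edge]
    (4,1)@(9, 3): e=[-4,0,52] → ·  [on edge]
    (4,2)@(9, 5): e=[8,24,16] → #
    (5,2)@(11, 5): e=[4,0,44] → ·  [on edge]
    (6,2)@(13, 5): e=[0,-24,72] → ·  [on edge]
    (4,3)@(9, 7): e=[20,48,-20] → ·
    (5,3)@(11, 7): e=[16,24,8] → #
    (6,3)@(13, 7): e=[12,0,36] → ·  [on edge]
    (9,3)@(19, 7): e=[0,-72,120] → ·  [on edge]
    (5,4)@(11, 9): e=[28,48,-28] → ·
    (6,4)@(13, 9): e=[24,24,0] → #  [on edge]
    (7,4)@(15, 9): e=[20,0,28] → ·  [on edge]
    (8,5)@(17, 11): e=[28,0,20] → ·  [on edge]
    (9,6)@(19, 13): e=[36,0,12] → ·  [on edge]
    (10,7)@(21, 15): e=[44,0,4] → ·  [on edge]
    (11,8)@(23, 17): e=[52,0,-4] → ·  [on edge]
  covered (3 px):
    · · · · · · · · · · · ·
    · · · · · · · · · · · ·
    · · · · # · · · · · · ·
    · · · · · # · · · · · ·
    · · · · · · # · · · · ·
    · · · · · · · · · · · ·
    · · · · · · · · · · · ·
    · · · · · · · · · · · ·
    · · · · · · · · · · · ·
    · · · · · · · · · · · ·
    · · · · · · · · · · · ·
T1:
  2·area = 16  (B↔C swapped to make it positive)
  edge (9, 0)→(16, 1): d=(7,1) right/bottom  bias=-1
  edge (16, 1)→(14, 3): d=(-2,2) right/bottom  bias=-1
  edge (14, 3)→(9, 0): d=(-5,-3) top-left  bias=+0
    (5,0)@(11, 1): e=[5,10,1] → #
    (6,0)@(13, 1): e=[3,6,7] → #
    (7,0)@(15, 1): e=[1,2,13] → #
    (8,0)@(17, 1): e=[-1,-2,19] → ·
    (5,1)@(11, 3): e=[19,6,-9] → ·
    (6,1)@(13, 3): e=[17,2,-3] → ·
    (7,1)@(15, 3): e=[15,-2,3] → ·
  covered (3 px):
    · · · · · # # # · · · ·
    · · · · · · · · · · · ·
    · · · · · · · · · · · ·
    · · · · · · · · · · · ·
    · · · · · · · · · · · ·
    · · · · · · · · · · · ·
    · · · · · · · · · · · ·
    · · · · · · · · · · · ·
    · · · · · · · · · · · ·
    · · · · · · · · · · · ·
    · · · · · · · · · · · ·
T2:
  2·area = 128  (B↔C swapped to make it positive)
  edge (8, 20)→(14, 0): d=(6,-20) top-left  bias=+0
  edge (14, 0)→(18, 8): d=(4,8) right/bottom  bias=-1
  edge (18, 8)→(8, 20): d=(-10,12) right/bottom  bias=-1
    (7,1)@(15, 3): e=[38,4,86] → #
    (8,1)@(17, 3): e=[78,-12,62] → ·
    (6,2)@(13, 5): e=[10,28,90] → #
    (8,2)@(17, 5): e=[90,-4,42] → ·
    (6,3)@(13, 7): e=[22,36,70] → #
    (8,3)@(17, 7): e=[102,4,22] → #
    (9,3)@(19, 7): e=[142,-12,-2] → ·
    (6,4)@(13, 9): e=[34,44,50] → #
    (9,4)@(19, 9): e=[154,-4,-22] → ·
    (5,5)@(11, 11): e=[6,68,54] → #
    (8,5)@(17, 11): e=[126,20,-18] → ·
    (5,6)@(11, 13): e=[18,76,34] → #
  covered (16 px):
    · · · · · · · · · · · ·
    · · · · · · · # · · · ·
    · · · · · · # # · · · ·
    · · · · · · # # # · · ·
    · · · · · · # # # · · ·
    · · · · · # # # · · · ·
    · · · · · # # · · · · ·
    · · · · · # · · · · · ·
    · · · · # · · · · · · ·
    · · · · · · · · · · · ·
    · · · · · · · · · · · ·
T3:
  2·area = 254
  edge (20, 8)→(6, 20): d=(-14,12) right/bottom  bias=-1
  edge (6, 20)→(7, 1): d=(1,-19) top-left  bias=+0
  edge (7, 1)→(20, 8): d=(13,7) right/bottom  bias=-1
    (3,0)@(7, 1): e=[254,0,0] → ·  [on edge]
    (3,1)@(7, 3): e=[226,2,26] → #
    (4,1)@(9, 3): e=[202,40,12] → #
    (5,1)@(11, 3): e=[178,78,-2] → ·
    (3,2)@(7, 5): e=[198,4,52] → #
    (5,2)@(11, 5): e=[150,80,24] → #
    (6,2)@(13, 5): e=[126,118,10] → #
    (7,2)@(15, 5): e=[102,156,-4] → ·
    (3,3)@(7, 7): e=[170,6,78] → #
    (7,3)@(15, 7): e=[74,158,22] → #
    (8,3)@(17, 7): e=[50,196,8] → #
    (9,3)@(19, 7): e=[26,234,-6] → ·
  covered (33 px):
    · · · · · · · · · · · ·
    · · · # # · · · · · · ·
    · · · # # # # · · · · ·
    · · · # # # # # # · · ·
    · · · # # # # # # · · ·
    · · · # # # # # · · · ·
    · · · # # # # · · · · ·
    · · · # # # · · · · · ·
    · · · # # · · · · · · ·
    · · · # · · · · · · · ·
    · · · · · · · · · · · ·

Result: [[4,2],[5,3],[6,4]]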